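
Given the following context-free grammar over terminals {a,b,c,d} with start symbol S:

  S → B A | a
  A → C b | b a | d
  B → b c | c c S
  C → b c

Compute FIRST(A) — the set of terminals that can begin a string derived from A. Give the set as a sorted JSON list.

Compute FIRST by fixpoint:
iter 1:
  A via A→b a: +{b}
  A via A→d: +{d}
  B via B→b c: +{b}
  B via B→c c S: +{c}
  C via C→b c: +{b}
  S via S→B A: +{b,c}
  S via S→a: +{a}
  FIRST[S]={a,b,c}  FIRST[A]={b,d}  FIRST[B]={b,c}  FIRST[C]={b}
iter 2: done
  FIRST[S]={a,b,c}  FIRST[A]={b,d}  FIRST[B]={b,c}  FIRST[C]={b}

FIRST(A) = ["b", "d"]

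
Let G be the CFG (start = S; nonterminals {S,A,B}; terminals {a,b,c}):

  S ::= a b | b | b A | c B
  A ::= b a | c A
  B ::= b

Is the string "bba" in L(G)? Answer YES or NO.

CNF form of G:
  S -> T0 A | T1 T0 | T2 B | b
  A -> T0 T1 | T2 A
  B -> b
  T0 -> b
  T1 -> a
  T2 -> c

CYK table (by increasing span):
  cell(0,0) b: {B,S,T0}  orig:{B,S}
  cell(1,1) b: {B,S,T0}  orig:{B,S}
  cell(2,2) a: {T1}  orig:{}
  cell(0,1) bb: ∅
  cell(1,2) ba: {A}
  cell(0,2) bba: {S}

S ∈ T[0,2] ⇒ YES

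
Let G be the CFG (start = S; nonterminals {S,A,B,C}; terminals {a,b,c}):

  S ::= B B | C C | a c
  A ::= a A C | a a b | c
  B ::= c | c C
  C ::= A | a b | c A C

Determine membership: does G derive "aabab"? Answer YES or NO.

CNF form of G:
  S -> B B | C C | T0 T2
  A -> T0 X3 | T0 X4 | c
  B -> T2 C | c
  C -> T0 T1 | T0 X5 | T0 X6 | T2 X7 | c
  T0 -> a
  T1 -> b
  T2 -> c
  X3 -> A C
  X4 -> T0 T1
  X5 -> A C
  X6 -> T0 T1
  X7 -> A C

CYK fill:
  [0..0]={T0}  "a"  orig:{}
  [1..1]={T0}  "a"  orig:{}
  [2..2]={T1}  "b"  orig:{}
  [3..3]={T0}  "a"  orig:{}
  [4..4]={T1}  "b"  orig:{}
  [0..1]=∅  "aa"
  [1..2]={C,X4,X6}  "ab"  orig:{C}
  [2..3]=∅  "ba"
  [3..4]={C,X4,X6}  "ab"  orig:{C}
  [0..2]={A,C}  "aab"
  [1..3]=∅  "aba"
  [2..4]=∅  "bab"
  [0..3]=∅  "aaba"
  [1..4]={S}  "abab"
  [0..4]={S,X3,X5,X7}  "aabab"  orig:{S}

S ∈ T[0,4] ⇒ YES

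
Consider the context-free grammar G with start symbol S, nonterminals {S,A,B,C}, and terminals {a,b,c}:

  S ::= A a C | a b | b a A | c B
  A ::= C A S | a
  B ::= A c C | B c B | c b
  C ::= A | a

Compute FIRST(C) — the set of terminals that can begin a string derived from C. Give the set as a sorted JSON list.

FIRST sets, iterate to fixpoint:
pass 1:
  A via A→a: +{a}
  B via B→A c C: +{a}
  B via B→c b: +{c}
  C via C→A: +{a}
  S via S→A a C: +{a}
  S via S→b a A: +{b}
  S via S→c B: +{c}
  FIRST[S]={a,b,c}  FIRST[A]={a}  FIRST[B]={a,c}  FIRST[C]={a}
pass 2: (stable)
  FIRST[S]={a,b,c}  FIRST[A]={a}  FIRST[B]={a,c}  FIRST[C]={a}

FIRST(C) = ["a"]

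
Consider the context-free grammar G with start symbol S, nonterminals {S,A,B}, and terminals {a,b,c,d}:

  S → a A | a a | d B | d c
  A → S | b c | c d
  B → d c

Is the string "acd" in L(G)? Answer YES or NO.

CNF form of G:
  S -> T0 A | T0 T0 | T3 B | T3 T2
  A -> T0 A | T0 T0 | T1 T2 | T2 T3 | T3 B | T3 T2
  B -> T3 T2
  T0 -> a
  T1 -> b
  T2 -> c
  T3 -> d

CYK fill:
  [0..0]={T0}  "a"  orig:{}
  [1..1]={T2}  "c"  orig:{}
  [2..2]={T3}  "d"  orig:{}
  [0..1]=∅  "ac"
  [1..2]={A}  "cd"
  [0..2]={A,S}  "acd"

S ∈ T[0,2] ⇒ YES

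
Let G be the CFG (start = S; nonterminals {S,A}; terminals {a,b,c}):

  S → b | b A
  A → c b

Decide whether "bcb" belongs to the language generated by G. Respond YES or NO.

CNF form of G:
  S -> T1 A | b
  A -> T0 T1
  T0 -> c
  T1 -> b

CYK fill:
  cell(0,0) b: {S,T1}  orig:{S}
  cell(1,1) c: {T0}  orig:{}
  cell(2,2) b: {S,T1}  orig:{S}
  cell(0,1) bc: ∅
  cell(1,2) cb: {A}
  cell(0,2) bcb: {S}

S ∈ T[0,2] ⇒ YES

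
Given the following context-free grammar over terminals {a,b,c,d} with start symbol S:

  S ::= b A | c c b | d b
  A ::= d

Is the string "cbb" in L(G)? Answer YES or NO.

CNF form of G:
  S -> T0 A | T1 X3 | T2 T0
  A -> d
  T0 -> b
  T1 -> c
  T2 -> d
  X3 -> T1 T0

Fill CYK table bottom-up:
  cell(0,0) c: {T1}  orig:{}
  cell(1,1) b: {T0}  orig:{}
  cell(2,2) b: {T0}  orig:{}
  cell(0,1) cb: {X3}  orig:{}
  cell(1,2) bb: ∅
  cell(0,2) cbb: ∅

S ∉ T[0,2] ⇒ NO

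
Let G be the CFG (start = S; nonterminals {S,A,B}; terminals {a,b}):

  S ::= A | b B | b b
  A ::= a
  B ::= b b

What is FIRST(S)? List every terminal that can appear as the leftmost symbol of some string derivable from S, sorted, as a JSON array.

FIRST sets, iterate to fixpoint:
[1]
  A via A→a: +{a}
  B via B→b b: +{b}
  S via S→A: +{a}
  S via S→b B: +{b}
  S: {a,b}  A: {a}  B: {b}
[2] done
  S: {a,b}  A: {a}  B: {b}

FIRST(S) = ["a", "b"]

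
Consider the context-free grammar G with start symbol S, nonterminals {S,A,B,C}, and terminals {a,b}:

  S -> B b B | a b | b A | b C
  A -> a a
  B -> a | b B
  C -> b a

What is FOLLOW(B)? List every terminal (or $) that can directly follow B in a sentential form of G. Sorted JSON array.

Compute FIRST by fixpoint:
[1]
  A via A→a a: +{a}
  B via B→a: +{a}
  B via B→b B: +{b}
  C via C→b a: +{b}
  S via S→B b B: +{a,b}
  FIRST[S]={a,b}  FIRST[A]={a}  FIRST[B]={a,b}  FIRST[C]={b}
[2] — fixpoint
  FIRST[S]={a,b}  FIRST[A]={a}  FIRST[B]={a,b}  FIRST[C]={b}

FOLLOW iteration:
FOLLOW(S) := {$}
round 1:
  S→B b B: FOLLOW(B) ⊇ FIRST(b) = {b}; new: +{b}
  S→B b B: FOLLOW(B) ⊇ FOLLOW(S) ⊇ {$}; new: +{$}
  S→b A: FOLLOW(A) ⊇ FOLLOW(S) ⊇ {$}; new: +{$}
  S→b C: FOLLOW(C) ⊇ FOLLOW(S) ⊇ {$}; new: +{$}
  FOLLOW[S]={$}  FOLLOW[A]={$}  FOLLOW[B]={$,b}  FOLLOW[C]={$}
round 2: — fixpoint
  FOLLOW[S]={$}  FOLLOW[A]={$}  FOLLOW[B]={$,b}  FOLLOW[C]={$}

FOLLOW(B) = ["$", "b"]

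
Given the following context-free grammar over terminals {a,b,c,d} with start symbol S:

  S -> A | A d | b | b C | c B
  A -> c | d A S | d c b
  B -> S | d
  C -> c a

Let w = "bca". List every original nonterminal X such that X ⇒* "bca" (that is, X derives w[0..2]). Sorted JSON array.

CNF form of G:
  S -> A T0 | T0 X8 | T0 X9 | T1 B | T2 C | b | c
  A -> T0 X4 | T0 X5 | c
  B -> A T0 | T0 X6 | T0 X7 | T1 B | T2 C | b | c | d
  C -> T1 T3
  T0 -> d
  T1 -> c
  T2 -> b
  T3 -> a
  X4 -> A S
  X5 -> T1 T2
  X6 -> A S
  X7 -> T1 T2
  X8 -> A S
  X9 -> T1 T2

Fill CYK table bottom-up (cells [i..j] with 0 ≤ i ≤ j ≤ 2 only):
  T[0,0] 'b' = {B,S,T2}  orig:{B,S}
  T[1,1] 'c' = {A,B,S,T1}  orig:{A,B,S}
  T[2,2] 'a' = {T3}  orig:{}
  T[0,1] 'bc' = ∅
  T[1,2] 'ca' = {C}
  T[0,2] 'bca' = {B,S}

Original NTs in T[0,2] deriving "bca": ["B", "S"]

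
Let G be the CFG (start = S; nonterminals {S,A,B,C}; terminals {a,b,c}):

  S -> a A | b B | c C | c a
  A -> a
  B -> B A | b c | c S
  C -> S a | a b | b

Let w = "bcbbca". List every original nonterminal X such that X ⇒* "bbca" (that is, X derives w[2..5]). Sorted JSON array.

CNF form of G:
  S -> T0 B | T1 C | T1 T2 | T2 A
  A -> a
  B -> B A | T0 T1 | T1 S
  C -> S T2 | T2 T0 | b
  T0 -> b
  T1 -> c
  T2 -> a

CYK table (by increasing span) — only the sub-triangle for w[2..5]:
  [2..2]={C,T0}  "b"  orig:{C}
  [3..3]={C,T0}  "b"  orig:{C}
  [4..4]={T1}  "c"  orig:{}
  [5..5]={A,T2}  "a"  orig:{A}
  [2..3]=∅  "bb"
  [3..4]={B}  "bc"
  [4..5]={S}  "ca"
  [2..4]={S}  "bbc"
  [3..5]={B}  "bca"
  [2..5]={C,S}  "bbca"

Original NTs in T[2,5] deriving "bbca": ["C", "S"]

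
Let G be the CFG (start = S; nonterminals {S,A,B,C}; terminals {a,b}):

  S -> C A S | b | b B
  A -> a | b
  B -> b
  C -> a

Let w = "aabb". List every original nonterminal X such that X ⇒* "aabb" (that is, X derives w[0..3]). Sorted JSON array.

Convert to CNF:
  S -> C X1 | T0 B | b
  A -> a | b
  B -> b
  C -> a
  T0 -> b
  X1 -> A S

CYK table (by increasing span), restricted to cells inside w[0..3]:
  cell(0,0) a: {A,C}
  cell(1,1) a: {A,C}
  cell(2,2) b: {A,B,S,T0}  orig:{A,B,S}
  cell(3,3) b: {A,B,S,T0}  orig:{A,B,S}
  cell(0,1) aa: ∅
  cell(1,2) ab: {X1}  orig:{}
  cell(2,3) bb: {S,X1}  orig:{S}
  cell(0,2) aab: {S}
  cell(1,3) abb: {S,X1}  orig:{S}
  cell(0,3) aabb: {S,X1}  orig:{S}

Original NTs in T[0,3] deriving "aabb": ["S"]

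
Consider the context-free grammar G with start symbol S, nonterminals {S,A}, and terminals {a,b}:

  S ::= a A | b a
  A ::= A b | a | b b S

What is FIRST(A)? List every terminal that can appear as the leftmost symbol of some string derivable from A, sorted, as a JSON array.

FIRST sets, iterate to fixpoint:
iter 1:
  A via A→a: +{a}
  A via A→b b S: +{b}
  S via S→a A: +{a}
  S via S→b a: +{b}
  FIRST(S)={a,b}  FIRST(A)={a,b}
iter 2: (stable)
  FIRST(S)={a,b}  FIRST(A)={a,b}

FIRST(A) = ["a", "b"]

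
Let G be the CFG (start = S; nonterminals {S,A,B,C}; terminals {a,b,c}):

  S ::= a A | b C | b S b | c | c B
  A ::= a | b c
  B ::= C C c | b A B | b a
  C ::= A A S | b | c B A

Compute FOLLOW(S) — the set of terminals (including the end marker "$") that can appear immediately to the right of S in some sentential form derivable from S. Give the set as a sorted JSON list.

FIRST sets, iterate to fixpoint:
iter 1:
  A via A→a: +{a}
  A via A→b c: +{b}
  B via B→b A B: +{b}
  C via C→A A S: +{a,b}
  C via C→c B A: +{c}
  S via S→a A: +{a}
  S via S→b C: +{b}
  S via S→c: +{c}
  S: {a,b,c}  A: {a,b}  B: {b}  C: {a,b,c}
iter 2:
  B via B→C C c: +{a,c}
  S: {a,b,c}  A: {a,b}  B: {a,b,c}  C: {a,b,c}
iter 3: (stable)
  S: {a,b,c}  A: {a,b}  B: {a,b,c}  C: {a,b,c}

FOLLOW iteration:
FOLLOW(S) := {$}
[1]
  B→C C c: FOLLOW(C) ⊇ FIRST(C) = {a,b,c}; new: +{a,b,c}
  B→b A B: FOLLOW(A) ⊇ FIRST(B) = {a,b,c}; new: +{a,b,c}
  C→A A S: FOLLOW(S) ⊇ FOLLOW(C) ⊇ {a,b,c}; new: +{a,b,c}
  C→c B A: FOLLOW(B) ⊇ FIRST(A) = {a,b}; new: +{a,b}
  S→a A: FOLLOW(A) ⊇ FOLLOW(S) ⊇ {$,a,b,c}; new: +{$}
  S→b C: FOLLOW(C) ⊇ FOLLOW(S) ⊇ {$,a,b,c}; new: +{$}
  S→c B: FOLLOW(B) ⊇ FOLLOW(S) ⊇ {$,a,b,c}; new: +{$,c}
  S: {$,a,b,c}  A: {$,a,b,c}  B: {$,a,b,c}  C: {$,a,b,c}
[2] (stable)
  S: {$,a,b,c}  A: {$,a,b,c}  B: {$,a,b,c}  C: {$,a,b,c}

FOLLOW(S) = ["$", "a", "b", "c"]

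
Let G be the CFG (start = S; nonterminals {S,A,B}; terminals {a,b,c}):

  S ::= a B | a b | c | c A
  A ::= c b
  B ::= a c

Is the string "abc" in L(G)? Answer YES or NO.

Convert to CNF:
  S -> T0 A | T2 B | T2 T1 | c
  A -> T0 T1
  B -> T2 T0
  T0 -> c
  T1 -> b
  T2 -> a

CYK table (by increasing span):
  [0..0]={T2}  "a"  orig:{}
  [1..1]={T1}  "b"  orig:{}
  [2..2]={S,T0}  "c"  orig:{S}
  [0..1]={S}  "ab"
  [1..2]=∅  "bc"
  [0..2]=∅  "abc"

S ∉ T[0,2] ⇒ NO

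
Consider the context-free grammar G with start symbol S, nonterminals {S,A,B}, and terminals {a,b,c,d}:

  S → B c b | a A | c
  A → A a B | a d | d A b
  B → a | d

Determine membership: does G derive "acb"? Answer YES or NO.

CNF form of G:
  S -> B X6 | T0 A | c
  A -> A X4 | T0 T1 | T1 X5
  B -> a | d
  T0 -> a
  T1 -> d
  T2 -> b
  T3 -> c
  X4 -> T0 B
  X5 -> A T2
  X6 -> T3 T2

Fill CYK table bottom-up:
  T[0,0] 'a' = {B,T0}  orig:{B}
  T[1,1] 'c' = {S,T3}  orig:{S}
  T[2,2] 'b' = {T2}  orig:{}
  T[0,1] 'ac' = ∅
  T[1,2] 'cb' = {X6}  orig:{}
  T[0,2] 'acb' = {S}

S ∈ T[0,2] ⇒ YES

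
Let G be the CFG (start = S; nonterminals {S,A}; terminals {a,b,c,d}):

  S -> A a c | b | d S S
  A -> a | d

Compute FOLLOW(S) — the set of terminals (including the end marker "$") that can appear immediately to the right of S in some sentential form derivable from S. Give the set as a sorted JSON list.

FIRST sets, iterate to fixpoint:
[1]
  A via A→a: +{a}
  A via A→d: +{d}
  S via S→A a c: +{a,d}
  S via S→b: +{b}
  FIRST[S]={a,b,d}  FIRST[A]={a,d}
[2] done
  FIRST[S]={a,b,d}  FIRST[A]={a,d}

Compute FOLLOW by fixpoint:
FOLLOW(S) := {$}
round 1:
  S→A a c: FOLLOW(A) ⊇ FIRST(a) = {a}; new: +{a}
  S→d S S: FOLLOW(S) ⊇ FIRST(S) = {a,b,d}; new: +{a,b,d}
  FOLLOW(S)={$,a,b,d}  FOLLOW(A)={a}
round 2: (stable)
  FOLLOW(S)={$,a,b,d}  FOLLOW(A)={a}

FOLLOW(S) = ["$", "a", "b", "d"]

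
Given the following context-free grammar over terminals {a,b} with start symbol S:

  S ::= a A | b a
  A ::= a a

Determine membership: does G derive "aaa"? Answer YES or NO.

CNF form of G:
  S -> T0 A | T1 T0
  A -> T0 T0
  T0 -> a
  T1 -> b

Fill CYK table bottom-up:
  [0..0]={T0}  "a"  orig:{}
  [1..1]={T0}  "a"  orig:{}
  [2..2]={T0}  "a"  orig:{}
  [0..1]={A}  "aa"
  [1..2]={A}  "aa"
  [0..2]={S}  "aaa"

S ∈ T[0,2] ⇒ YES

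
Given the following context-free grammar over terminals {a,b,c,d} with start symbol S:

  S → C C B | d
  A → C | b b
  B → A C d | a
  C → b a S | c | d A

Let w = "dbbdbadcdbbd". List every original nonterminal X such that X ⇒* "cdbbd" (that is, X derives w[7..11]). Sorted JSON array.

Convert to CNF:
  S -> C X6 | d
  A -> T0 T0 | T0 X3 | T2 A | c
  B -> A X4 | a
  C -> T0 X5 | T2 A | c
  T0 -> b
  T1 -> a
  T2 -> d
  X3 -> T1 S
  X4 -> C T2
  X5 -> T1 S
  X6 -> C B

CYK fill — only the sub-triangle for w[7..11]:
  T[7,7] 'c' = {A,C}
  T[8,8] 'd' = {S,T2}  orig:{S}
  T[9,9] 'b' = {T0}  orig:{}
  T[10,10] 'b' = {T0}  orig:{}
  T[11,11] 'd' = {S,T2}  orig:{S}
  T[7,8] 'cd' = {X4}  orig:{}
  T[8,9] 'db' = ∅
  T[9,10] 'bb' = {A}
  T[10,11] 'bd' = ∅
  T[7,9] 'cdb' = ∅
  T[8,10] 'dbb' = {A,C}
  T[9,11] 'bbd' = ∅
  T[7,10] 'cdbb' = ∅
  T[8,11] 'dbbd' = {X4}  orig:{}
  T[7,11] 'cdbbd' = {B}

Original NTs in T[7,11] deriving "cdbbd": ["B"]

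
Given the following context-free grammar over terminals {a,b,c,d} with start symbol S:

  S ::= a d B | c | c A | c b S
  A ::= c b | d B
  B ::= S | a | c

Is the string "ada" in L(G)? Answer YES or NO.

Convert to CNF:
  S -> T0 A | T0 X7 | T3 X6 | c
  A -> T0 T1 | T2 B
  B -> T0 A | T0 X5 | T3 X4 | a | c
  T0 -> c
  T1 -> b
  T2 -> d
  T3 -> a
  X4 -> T2 B
  X5 -> T1 S
  X6 -> T2 B
  X7 -> T1 S

Fill CYK table bottom-up:
  [0..0]={B,T3}  "a"  orig:{B}
  [1..1]={T2}  "d"  orig:{}
  [2..2]={B,T3}  "a"  orig:{B}
  [0..1]=∅  "ad"
  [1..2]={A,X4,X6}  "da"  orig:{A}
  [0..2]={B,S}  "ada"

S ∈ T[0,2] ⇒ YES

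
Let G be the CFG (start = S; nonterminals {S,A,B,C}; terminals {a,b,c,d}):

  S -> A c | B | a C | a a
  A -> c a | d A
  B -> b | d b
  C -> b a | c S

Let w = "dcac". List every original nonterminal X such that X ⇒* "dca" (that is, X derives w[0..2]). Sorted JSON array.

Convert to CNF:
  S -> A T0 | T1 C | T1 T1 | T2 T3 | b
  A -> T0 T1 | T2 A
  B -> T2 T3 | b
  C -> T0 S | T3 T1
  T0 -> c
  T1 -> a
  T2 -> d
  T3 -> b

Fill CYK table bottom-up, restricted to cells inside w[0..2]:
  cell(0,0) d: {T2}  orig:{}
  cell(1,1) c: {T0}  orig:{}
  cell(2,2) a: {T1}  orig:{}
  cell(0,1) dc: ∅
  cell(1,2) ca: {A}
  cell(0,2) dca: {A}

Original NTs in T[0,2] deriving "dca": ["A"]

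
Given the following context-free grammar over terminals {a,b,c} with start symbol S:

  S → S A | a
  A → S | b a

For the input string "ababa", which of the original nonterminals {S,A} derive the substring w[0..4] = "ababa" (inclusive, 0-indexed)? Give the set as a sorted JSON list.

Convert to CNF:
  S -> S A | a
  A -> S A | T0 T1 | a
  T0 -> b
  T1 -> a

Fill CYK table bottom-up (cells [i..j] with 0 ≤ i ≤ j ≤ 4 only):
  [0..0]={A,S,T1}  "a"  orig:{A,S}
  [1..1]={T0}  "b"  orig:{}
  [2..2]={A,S,T1}  "a"  orig:{A,S}
  [3..3]={T0}  "b"  orig:{}
  [4..4]={A,S,T1}  "a"  orig:{A,S}
  [0..1]=∅  "ab"
  [1..2]={A}  "ba"
  [2..3]=∅  "ab"
  [3..4]={A}  "ba"
  [0..2]={A,S}  "aba"
  [1..3]=∅  "bab"
  [2..4]={A,S}  "aba"
  [0..3]=∅  "abab"
  [1..4]=∅  "baba"
  [0..4]={A,S}  "ababa"

Original NTs in T[0,4] deriving "ababa": ["A", "S"]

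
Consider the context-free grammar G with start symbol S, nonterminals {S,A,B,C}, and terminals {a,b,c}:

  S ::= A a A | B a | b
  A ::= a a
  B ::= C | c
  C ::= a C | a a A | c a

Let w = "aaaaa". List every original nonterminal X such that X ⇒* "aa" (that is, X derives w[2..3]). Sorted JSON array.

CNF form of G:
  S -> A X4 | B T0 | b
  A -> T0 T0
  B -> T0 C | T0 X2 | T1 T0 | c
  C -> T0 C | T0 X3 | T1 T0
  T0 -> a
  T1 -> c
  X2 -> T0 A
  X3 -> T0 A
  X4 -> T0 A

CYK fill, restricted to cells inside w[2..3]:
  cell(2,2) a: {T0}  orig:{}
  cell(3,3) a: {T0}  orig:{}
  cell(2,3) aa: {A}

Original NTs in T[2,3] deriving "aa": ["A"]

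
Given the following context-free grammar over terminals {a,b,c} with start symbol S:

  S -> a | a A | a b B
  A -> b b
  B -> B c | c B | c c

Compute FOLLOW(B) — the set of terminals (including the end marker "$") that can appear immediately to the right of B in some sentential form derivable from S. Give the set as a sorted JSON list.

FIRST sets, iterate to fixpoint:
iter 1:
  A via A→b b: +{b}
  B via B→c B: +{c}
  S via S→a: +{a}
  FIRST[S]={a}  FIRST[A]={b}  FIRST[B]={c}
iter 2: (stable)
  FIRST[S]={a}  FIRST[A]={b}  FIRST[B]={c}

FOLLOW iteration:
initialize: $ ∈ FOLLOW(S)
iter 1:
  B→B c: FOLLOW(B) ⊇ FIRST(c) = {c}; new: +{c}
  S→a A: FOLLOW(A) ⊇ FOLLOW(S) ⊇ {$}; new: +{$}
  S→a b B: FOLLOW(B) ⊇ FOLLOW(S) ⊇ {$}; new: +{$}
  S: {$}  A: {$}  B: {$,c}
iter 2: (stable)
  S: {$}  A: {$}  B: {$,c}

FOLLOW(B) = ["$", "c"]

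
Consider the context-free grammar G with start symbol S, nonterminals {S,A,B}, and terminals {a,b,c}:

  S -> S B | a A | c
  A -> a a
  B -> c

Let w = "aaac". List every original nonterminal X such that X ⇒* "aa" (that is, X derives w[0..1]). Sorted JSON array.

CNF form of G:
  S -> S B | T0 A | c
  A -> T0 T0
  B -> c
  T0 -> a

CYK fill — only the sub-triangle for w[0..1]:
  T[0,0] 'a' = {T0}  orig:{}
  T[1,1] 'a' = {T0}  orig:{}
  T[0,1] 'aa' = {A}

Original NTs in T[0,1] deriving "aa": ["A"]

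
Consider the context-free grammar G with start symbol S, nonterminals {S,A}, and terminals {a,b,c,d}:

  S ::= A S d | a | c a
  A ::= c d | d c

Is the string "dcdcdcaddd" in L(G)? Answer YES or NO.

CNF form of G:
  S -> A X3 | T0 T2 | a
  A -> T0 T1 | T1 T0
  T0 -> c
  T1 -> d
  T2 -> a
  X3 -> S T1

CYK fill:
  [0..0]={T1}  "d"  orig:{}
  [1..1]={T0}  "c"  orig:{}
  [2..2]={T1}  "d"  orig:{}
  [3..3]={T0}  "c"  orig:{}
  [4..4]={T1}  "d"  orig:{}
  [5..5]={T0}  "c"  orig:{}
  [6..6]={S,T2}  "a"  orig:{S}
  [7..7]={T1}  "d"  orig:{}
  [8..8]={T1}  "d"  orig:{}
  [9..9]={T1}  "d"  orig:{}
  [0..1]={A}  "dc"
  [1..2]={A}  "cd"
  [2..3]={A}  "dc"
  [3..4]={A}  "cd"
  [4..5]={A}  "dc"
  [5..6]={S}  "ca"
  [6..7]={X3}  "ad"  orig:{}
  [7..8]=∅  "dd"
  [8..9]=∅  "dd"
  [0..2]=∅  "dcd"
  [1..3]=∅  "cdc"
  [2..4]=∅  "dcd"
  [3..5]=∅  "cdc"
  [4..6]=∅  "dca"
  [5..7]={X3}  "cad"  orig:{}
  [6..8]=∅  "add"
  [7..9]=∅  "ddd"
  [0..3]=∅  "dcdc"
  [1..4]=∅  "cdcd"
  [2..5]=∅  "dcdc"
  [3..6]=∅  "cdca"
  [4..7]={S}  "dcad"
  [5..8]=∅  "cadd"
  [6..9]=∅  "addd"
  [0..4]=∅  "dcdcd"
  [1..5]=∅  "cdcdc"
  [2..6]=∅  "dcdca"
  [3..7]={S}  "cdcad"
  [4..8]={X3}  "dcadd"  orig:{}
  [5..9]=∅  "caddd"
  [0..5]=∅  "dcdcdc"
  [1..6]=∅  "cdcdca"
  [2..7]=∅  "dcdcad"
  [3..8]={X3}  "cdcadd"  orig:{}
  [4..9]=∅  "dcaddd"
  [0..6]=∅  "dcdcdca"
  [1..7]=∅  "cdcdcad"
  [2..8]={S}  "dcdcadd"
  [3..9]=∅  "cdcaddd"
  [0..7]=∅  "dcdcdcad"
  [1..8]={S}  "cdcdcadd"
  [2..9]={X3}  "dcdcaddd"  orig:{}
  [0..8]=∅  "dcdcdcadd"
  [1..9]={X3}  "cdcdcaddd"  orig:{}
  [0..9]={S}  "dcdcdcaddd"

S ∈ T[0,9] ⇒ YES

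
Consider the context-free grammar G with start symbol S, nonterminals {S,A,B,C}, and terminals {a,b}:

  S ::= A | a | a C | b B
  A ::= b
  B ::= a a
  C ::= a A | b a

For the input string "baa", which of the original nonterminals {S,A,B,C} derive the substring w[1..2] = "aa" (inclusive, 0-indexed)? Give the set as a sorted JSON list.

CNF form of G:
  S -> T0 C | T1 B | a | b
  A -> b
  B -> T0 T0
  C -> T0 A | T1 T0
  T0 -> a
  T1 -> b

CYK fill, restricted to cells inside w[1..2]:
  T[1,1] 'a' = {S,T0}  orig:{S}
  T[2,2] 'a' = {S,T0}  orig:{S}
  T[1,2] 'aa' = {B}

Original NTs in T[1,2] deriving "aa": ["B"]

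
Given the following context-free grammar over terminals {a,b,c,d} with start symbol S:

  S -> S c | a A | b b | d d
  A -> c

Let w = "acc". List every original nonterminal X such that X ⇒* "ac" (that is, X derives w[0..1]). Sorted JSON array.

CNF form of G:
  S -> S T0 | T1 A | T2 T2 | T3 T3
  A -> c
  T0 -> c
  T1 -> a
  T2 -> b
  T3 -> d

Fill CYK table bottom-up, restricted to cells inside w[0..1]:
  cell(0,0) a: {T1}  orig:{}
  cell(1,1) c: {A,T0}  orig:{A}
  cell(0,1) ac: {S}

Original NTs in T[0,1] deriving "ac": ["S"]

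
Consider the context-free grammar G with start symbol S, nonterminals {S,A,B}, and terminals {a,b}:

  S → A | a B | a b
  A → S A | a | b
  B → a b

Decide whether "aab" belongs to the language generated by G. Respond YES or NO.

Convert to CNF:
  S -> S A | T0 B | T0 T1 | a | b
  A -> S A | a | b
  B -> T0 T1
  T0 -> a
  T1 -> b

CYK fill:
  [0..0]={A,S,T0}  "a"  orig:{A,S}
  [1..1]={A,S,T0}  "a"  orig:{A,S}
  [2..2]={A,S,T1}  "b"  orig:{A,S}
  [0..1]={A,S}  "aa"
  [1..2]={A,B,S}  "ab"
  [0..2]={A,S}  "aab"

S ∈ T[0,2] ⇒ YES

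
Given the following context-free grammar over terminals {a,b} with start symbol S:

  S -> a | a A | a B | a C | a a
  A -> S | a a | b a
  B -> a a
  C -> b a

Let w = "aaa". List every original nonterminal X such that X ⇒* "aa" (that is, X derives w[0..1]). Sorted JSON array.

CNF form of G:
  S -> T0 A | T0 B | T0 C | T0 T0 | a
  A -> T0 A | T0 B | T0 C | T0 T0 | T1 T0 | a
  B -> T0 T0
  C -> T1 T0
  T0 -> a
  T1 -> b

CYK table (by increasing span) (cells [i..j] with 0 ≤ i ≤ j ≤ 1 only):
  T[0,0] 'a' = {A,S,T0}  orig:{A,S}
  T[1,1] 'a' = {A,S,T0}  orig:{A,S}
  T[0,1] 'aa' = {A,B,S}

Original NTs in T[0,1] deriving "aa": ["A", "B", "S"]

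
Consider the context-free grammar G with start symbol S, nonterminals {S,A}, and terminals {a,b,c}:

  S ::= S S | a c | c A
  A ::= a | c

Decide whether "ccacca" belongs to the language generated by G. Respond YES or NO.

CNF form of G:
  S -> S S | T0 T1 | T1 A
  A -> a | c
  T0 -> a
  T1 -> c

CYK table (by increasing span):
  T[0,0] 'c' = {A,T1}  orig:{A}
  T[1,1] 'c' = {A,T1}  orig:{A}
  T[2,2] 'a' = {A,T0}  orig:{A}
  T[3,3] 'c' = {A,T1}  orig:{A}
  T[4,4] 'c' = {A,T1}  orig:{A}
  T[5,5] 'a' = {A,T0}  orig:{A}
  T[0,1] 'cc' = {S}
  T[1,2] 'ca' = {S}
  T[2,3] 'ac' = {S}
  T[3,4] 'cc' = {S}
  T[4,5] 'ca' = {S}
  T[0,2] 'cca' = ∅
  T[1,3] 'cac' = ∅
  T[2,4] 'acc' = ∅
  T[3,5] 'cca' = ∅
  T[0,3] 'ccac' = {S}
  T[1,4] 'cacc' = {S}
  T[2,5] 'acca' = {S}
  T[0,4] 'ccacc' = ∅
  T[1,5] 'cacca' = ∅
  T[0,5] 'ccacca' = {S}

S ∈ T[0,5] ⇒ YES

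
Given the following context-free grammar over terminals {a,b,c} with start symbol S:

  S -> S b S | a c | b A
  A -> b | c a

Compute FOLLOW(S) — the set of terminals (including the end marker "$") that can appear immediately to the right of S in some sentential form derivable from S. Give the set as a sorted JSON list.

Compute FIRST by fixpoint:
round 1:
  A via A→b: +{b}
  A via A→c a: +{c}
  S via S→a c: +{a}
  S via S→b A: +{b}
  FIRST(S)={a,b}  FIRST(A)={b,c}
round 2: done
  FIRST(S)={a,b}  FIRST(A)={b,c}

FOLLOW iteration:
initialize: $ ∈ FOLLOW(S)
iter 1:
  S→S b S: FOLLOW(S) ⊇ FIRST(b) = {b}; new: +{b}
  S→b A: FOLLOW(A) ⊇ FOLLOW(S) ⊇ {$,b}; new: +{$,b}
  FOLLOW[S]={$,b}  FOLLOW[A]={$,b}
iter 2: (no change)
  FOLLOW[S]={$,b}  FOLLOW[A]={$,b}

FOLLOW(S) = ["$", "b"]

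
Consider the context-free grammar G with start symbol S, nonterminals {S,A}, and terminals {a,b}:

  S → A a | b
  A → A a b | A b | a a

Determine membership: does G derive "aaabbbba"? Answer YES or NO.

Convert to CNF:
  S -> A T0 | b
  A -> A T1 | A X2 | T0 T0
  T0 -> a
  T1 -> b
  X2 -> T0 T1

Fill CYK table bottom-up:
  [0..0]={T0}  "a"  orig:{}
  [1..1]={T0}  "a"  orig:{}
  [2..2]={T0}  "a"  orig:{}
  [3..3]={S,T1}  "b"  orig:{S}
  [4..4]={S,T1}  "b"  orig:{S}
  [5..5]={S,T1}  "b"  orig:{S}
  [6..6]={S,T1}  "b"  orig:{S}
  [7..7]={T0}  "a"  orig:{}
  [0..1]={A}  "aa"
  [1..2]={A}  "aa"
  [2..3]={X2}  "ab"  orig:{}
  [3..4]=∅  "bb"
  [4..5]=∅  "bb"
  [5..6]=∅  "bb"
  [6..7]=∅  "ba"
  [0..2]={S}  "aaa"
  [1..3]={A}  "aab"
  [2..4]=∅  "abb"
  [3..5]=∅  "bbb"
  [4..6]=∅  "bbb"
  [5..7]=∅  "bba"
  [0..3]={A}  "aaab"
  [1..4]={A}  "aabb"
  [2..5]=∅  "abbb"
  [3..6]=∅  "bbbb"
  [4..7]=∅  "bbba"
  [0..4]={A}  "aaabb"
  [1..5]={A}  "aabbb"
  [2..6]=∅  "abbbb"
  [3..7]=∅  "bbbba"
  [0..5]={A}  "aaabbb"
  [1..6]={A}  "aabbbb"
  [2..7]=∅  "abbbba"
  [0..6]={A}  "aaabbbb"
  [1..7]={S}  "aabbbba"
  [0..7]={S}  "aaabbbba"

S ∈ T[0,7] ⇒ YES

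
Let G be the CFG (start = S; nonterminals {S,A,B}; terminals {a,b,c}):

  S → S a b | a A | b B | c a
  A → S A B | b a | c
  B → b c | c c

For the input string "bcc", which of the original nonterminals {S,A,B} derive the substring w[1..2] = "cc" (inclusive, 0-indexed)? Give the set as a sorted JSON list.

Convert to CNF:
  S -> S X4 | T0 B | T1 A | T2 T1
  A -> S X3 | T0 T1 | c
  B -> T0 T2 | T2 T2
  T0 -> b
  T1 -> a
  T2 -> c
  X3 -> A B
  X4 -> T1 T0

CYK table (by increasing span) — only the sub-triangle for w[1..2]:
  [1..1]={A,T2}  "c"  orig:{A}
  [2..2]={A,T2}  "c"  orig:{A}
  [1..2]={B}  "cc"

Original NTs in T[1,2] deriving "cc": ["B"]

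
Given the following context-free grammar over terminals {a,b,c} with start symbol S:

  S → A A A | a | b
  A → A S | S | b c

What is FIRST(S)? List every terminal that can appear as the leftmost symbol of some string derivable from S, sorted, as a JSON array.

Compute FIRST by fixpoint:
iter 1:
  A via A→b c: +{b}
  S via S→A A A: +{b}
  S via S→a: +{a}
  FIRST[S]={a,b}  FIRST[A]={b}
iter 2:
  A via A→S: +{a}
  FIRST[S]={a,b}  FIRST[A]={a,b}
iter 3: — fixpoint
  FIRST[S]={a,b}  FIRST[A]={a,b}

FIRST(S) = ["a", "b"]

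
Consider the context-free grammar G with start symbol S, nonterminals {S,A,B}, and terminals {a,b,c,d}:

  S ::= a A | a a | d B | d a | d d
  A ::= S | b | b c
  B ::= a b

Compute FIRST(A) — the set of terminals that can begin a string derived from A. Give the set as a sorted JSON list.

FIRST sets, iterate to fixpoint:
round 1:
  A via A→b: +{b}
  B via B→a b: +{a}
  S via S→a A: +{a}
  S via S→d B: +{d}
  FIRST(S)={a,d}  FIRST(A)={b}  FIRST(B)={a}
round 2:
  A via A→S: +{a,d}
  FIRST(S)={a,d}  FIRST(A)={a,b,d}  FIRST(B)={a}
round 3: — fixpoint
  FIRST(S)={a,d}  FIRST(A)={a,b,d}  FIRST(B)={a}

FIRST(A) = ["a", "b", "d"]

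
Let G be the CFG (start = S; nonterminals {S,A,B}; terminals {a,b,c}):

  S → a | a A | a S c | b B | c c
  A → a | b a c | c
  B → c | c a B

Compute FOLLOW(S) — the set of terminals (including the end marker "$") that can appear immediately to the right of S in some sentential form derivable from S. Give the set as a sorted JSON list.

FIRST iteration:
pass 1:
  A via A→a: +{a}
  A via A→b a c: +{b}
  A via A→c: +{c}
  B via B→c: +{c}
  S via S→a: +{a}
  S via S→b B: +{b}
  S via S→c c: +{c}
  S: {a,b,c}  A: {a,b,c}  B: {c}
pass 2: (no change)
  S: {a,b,c}  A: {a,b,c}  B: {c}

Compute FOLLOW by fixpoint:
FOLLOW(S) := {$}
[1]
  S→a A: FOLLOW(A) ⊇ FOLLOW(S) ⊇ {$}; new: +{$}
  S→a S c: FOLLOW(S) ⊇ FIRST(c) = {c}; new: +{c}
  S→b B: FOLLOW(B) ⊇ FOLLOW(S) ⊇ {$,c}; new: +{$,c}
  FOLLOW[S]={$,c}  FOLLOW[A]={$}  FOLLOW[B]={$,c}
[2]
  S→a A: FOLLOW(A) ⊇ FOLLOW(S) ⊇ {$,c}; new: +{c}
  FOLLOW[S]={$,c}  FOLLOW[A]={$,c}  FOLLOW[B]={$,c}
[3] done
  FOLLOW[S]={$,c}  FOLLOW[A]={$,c}  FOLLOW[B]={$,c}

FOLLOW(S) = ["$", "c"]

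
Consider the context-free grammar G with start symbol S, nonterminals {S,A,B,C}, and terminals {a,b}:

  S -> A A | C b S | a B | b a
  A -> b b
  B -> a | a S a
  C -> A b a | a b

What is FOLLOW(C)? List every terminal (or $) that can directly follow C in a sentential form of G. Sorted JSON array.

Compute FIRST by fixpoint:
pass 1:
  A via A→b b: +{b}
  B via B→a: +{a}
  C via C→A b a: +{b}
  C via C→a b: +{a}
  S via S→A A: +{b}
  S via S→C b S: +{a}
  FIRST[S]={a,b}  FIRST[A]={b}  FIRST[B]={a}  FIRST[C]={a,b}
pass 2: (stable)
  FIRST[S]={a,b}  FIRST[A]={b}  FIRST[B]={a}  FIRST[C]={a,b}

FOLLOW iteration:
initialize: $ ∈ FOLLOW(S)
round 1:
  B→a S a: FOLLOW(S) ⊇ FIRST(a) = {a}; new: +{a}
  C→A b a: FOLLOW(A) ⊇ FIRST(b) = {b}; new: +{b}
  S→A A: FOLLOW(A) ⊇ FOLLOW(S) ⊇ {$,a}; new: +{$,a}
  S→C b S: FOLLOW(C) ⊇ FIRST(b) = {b}; new: +{b}
  S→a B: FOLLOW(B) ⊇ FOLLOW(S) ⊇ {$,a}; new: +{$,a}
  FOLLOW(S)={$,a}  FOLLOW(A)={$,a,b}  FOLLOW(B)={$,a}  FOLLOW(C)={b}
round 2: (stable)
  FOLLOW(S)={$,a}  FOLLOW(A)={$,a,b}  FOLLOW(B)={$,a}  FOLLOW(C)={b}

FOLLOW(C) = ["b"]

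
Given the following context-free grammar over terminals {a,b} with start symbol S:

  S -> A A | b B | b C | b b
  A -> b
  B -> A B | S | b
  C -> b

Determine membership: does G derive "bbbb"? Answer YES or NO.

Convert to CNF:
  S -> A A | T0 B | T0 C | T0 T0
  A -> b
  B -> A A | A B | T0 B | T0 C | T0 T0 | b
  C -> b
  T0 -> b

Fill CYK table bottom-up:
  [0..0]={A,B,C,T0}  "b"  orig:{A,B,C}
  [1..1]={A,B,C,T0}  "b"  orig:{A,B,C}
  [2..2]={A,B,C,T0}  "b"  orig:{A,B,C}
  [3..3]={A,B,C,T0}  "b"  orig:{A,B,C}
  [0..1]={B,S}  "bb"
  [1..2]={B,S}  "bb"
  [2..3]={B,S}  "bb"
  [0..2]={B,S}  "bbb"
  [1..3]={B,S}  "bbb"
  [0..3]={B,S}  "bbbb"

S ∈ T[0,3] ⇒ YES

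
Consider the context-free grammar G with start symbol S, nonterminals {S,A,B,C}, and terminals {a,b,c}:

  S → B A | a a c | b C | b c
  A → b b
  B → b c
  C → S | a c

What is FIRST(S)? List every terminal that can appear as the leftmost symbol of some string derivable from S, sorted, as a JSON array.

Compute FIRST by fixpoint:
pass 1:
  A via A→b b: +{b}
  B via B→b c: +{b}
  C via C→a c: +{a}
  S via S→B A: +{b}
  S via S→a a c: +{a}
  FIRST[S]={a,b}  FIRST[A]={b}  FIRST[B]={b}  FIRST[C]={a}
pass 2:
  C via C→S: +{b}
  FIRST[S]={a,b}  FIRST[A]={b}  FIRST[B]={b}  FIRST[C]={a,b}
pass 3: — fixpoint
  FIRST[S]={a,b}  FIRST[A]={b}  FIRST[B]={b}  FIRST[C]={a,b}

FIRST(S) = ["a", "b"]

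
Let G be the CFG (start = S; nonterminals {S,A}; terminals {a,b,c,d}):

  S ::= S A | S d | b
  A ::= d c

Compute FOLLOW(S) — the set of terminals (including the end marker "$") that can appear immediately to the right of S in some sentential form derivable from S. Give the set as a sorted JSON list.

Compute FIRST by fixpoint:
pass 1:
  A via A→d c: +{d}
  S via S→b: +{b}
  FIRST(S)={b}  FIRST(A)={d}
pass 2: (no change)
  FIRST(S)={b}  FIRST(A)={d}

FOLLOW sets:
FOLLOW(S) := {$}
iter 1:
  S→S A: FOLLOW(S) ⊇ FIRST(A) = {d}; new: +{d}
  S→S A: FOLLOW(A) ⊇ FOLLOW(S) ⊇ {$,d}; new: +{$,d}
  S: {$,d}  A: {$,d}
iter 2: done
  S: {$,d}  A: {$,d}

FOLLOW(S) = ["$", "d"]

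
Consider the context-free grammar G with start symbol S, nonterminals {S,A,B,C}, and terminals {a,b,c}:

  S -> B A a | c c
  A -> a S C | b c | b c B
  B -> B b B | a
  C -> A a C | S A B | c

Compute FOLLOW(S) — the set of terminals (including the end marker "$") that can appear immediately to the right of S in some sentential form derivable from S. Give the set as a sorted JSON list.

FIRST iteration:
pass 1:
  A via A→a S C: +{a}
  A via A→b c: +{b}
  B via B→a: +{a}
  C via C→A a C: +{a,b}
  C via C→c: +{c}
  S via S→B A a: +{a}
  S via S→c c: +{c}
  FIRST[S]={a,c}  FIRST[A]={a,b}  FIRST[B]={a}  FIRST[C]={a,b,c}
pass 2: (no change)
  FIRST[S]={a,c}  FIRST[A]={a,b}  FIRST[B]={a}  FIRST[C]={a,b,c}

FOLLOW sets:
seed FOLLOW(S) with $
[1]
  A→a S C: FOLLOW(S) ⊇ FIRST(C) = {a,b,c}; new: +{a,b,c}
  B→B b B: FOLLOW(B) ⊇ FIRST(b) = {b}; new: +{b}
  C→A a C: FOLLOW(A) ⊇ FIRST(a) = {a}; new: +{a}
  S→B A a: FOLLOW(B) ⊇ FIRST(A) = {a,b}; new: +{a}
  FOLLOW[S]={$,a,b,c}  FOLLOW[A]={a}  FOLLOW[B]={a,b}  FOLLOW[C]={}
[2]
  A→a S C: FOLLOW(C) ⊇ FOLLOW(A) ⊇ {a}; new: +{a}
  FOLLOW[S]={$,a,b,c}  FOLLOW[A]={a}  FOLLOW[B]={a,b}  FOLLOW[C]={a}
[3] — fixpoint
  FOLLOW[S]={$,a,b,c}  FOLLOW[A]={a}  FOLLOW[B]={a,b}  FOLLOW[C]={a}

FOLLOW(S) = ["$", "a", "b", "c"]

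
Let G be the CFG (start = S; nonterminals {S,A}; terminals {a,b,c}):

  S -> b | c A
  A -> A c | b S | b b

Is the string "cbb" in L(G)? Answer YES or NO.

CNF form of G:
  S -> T0 A | b
  A -> A T0 | T1 S | T1 T1
  T0 -> c
  T1 -> b

CYK fill:
  T[0,0] 'c' = {T0}  orig:{}
  T[1,1] 'b' = {S,T1}  orig:{S}
  T[2,2] 'b' = {S,T1}  orig:{S}
  T[0,1] 'cb' = ∅
  T[1,2] 'bb' = {A}
  T[0,2] 'cbb' = {S}

S ∈ T[0,2] ⇒ YES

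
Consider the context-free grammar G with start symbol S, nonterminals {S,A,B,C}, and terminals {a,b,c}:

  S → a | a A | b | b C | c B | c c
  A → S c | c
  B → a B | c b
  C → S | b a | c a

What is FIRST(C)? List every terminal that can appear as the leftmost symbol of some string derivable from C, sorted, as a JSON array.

FIRST sets, iterate to fixpoint:
pass 1:
  A via A→c: +{c}
  B via B→a B: +{a}
  B via B→c b: +{c}
  C via C→b a: +{b}
  C via C→c a: +{c}
  S via S→a: +{a}
  S via S→b: +{b}
  S via S→c B: +{c}
  S: {a,b,c}  A: {c}  B: {a,c}  C: {b,c}
pass 2:
  A via A→S c: +{a,b}
  C via C→S: +{a}
  S: {a,b,c}  A: {a,b,c}  B: {a,c}  C: {a,b,c}
pass 3: (stable)
  S: {a,b,c}  A: {a,b,c}  B: {a,c}  C: {a,b,c}

FIRST(C) = ["a", "b", "c"]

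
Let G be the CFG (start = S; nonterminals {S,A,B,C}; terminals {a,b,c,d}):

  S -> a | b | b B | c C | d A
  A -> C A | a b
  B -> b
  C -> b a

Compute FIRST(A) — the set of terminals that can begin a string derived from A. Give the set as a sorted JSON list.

Compute FIRST by fixpoint:
round 1:
  A via A→a b: +{a}
  B via B→b: +{b}
  C via C→b a: +{b}
  S via S→a: +{a}
  S via S→b: +{b}
  S via S→c C: +{c}
  S via S→d A: +{d}
  S: {a,b,c,d}  A: {a}  B: {b}  C: {b}
round 2:
  A via A→C A: +{b}
  S: {a,b,c,d}  A: {a,b}  B: {b}  C: {b}
round 3: (stable)
  S: {a,b,c,d}  A: {a,b}  B: {b}  C: {b}

FIRST(A) = ["a", "b"]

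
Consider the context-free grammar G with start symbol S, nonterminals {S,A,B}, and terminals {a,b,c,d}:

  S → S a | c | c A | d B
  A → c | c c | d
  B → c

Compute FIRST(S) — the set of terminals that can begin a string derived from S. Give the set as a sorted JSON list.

Compute FIRST by fixpoint:
iter 1:
  A via A→c: +{c}
  A via A→d: +{d}
  B via B→c: +{c}
  S via S→c: +{c}
  S via S→d B: +{d}
  FIRST(S)={c,d}  FIRST(A)={c,d}  FIRST(B)={c}
iter 2: (stable)
  FIRST(S)={c,d}  FIRST(A)={c,d}  FIRST(B)={c}

FIRST(S) = ["c", "d"]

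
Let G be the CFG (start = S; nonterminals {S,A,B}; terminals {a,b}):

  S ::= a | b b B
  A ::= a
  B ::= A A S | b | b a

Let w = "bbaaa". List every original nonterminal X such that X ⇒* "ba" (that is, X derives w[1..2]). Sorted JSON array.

Convert to CNF:
  S -> T0 X3 | a
  A -> a
  B -> A X2 | T0 T1 | b
  T0 -> b
  T1 -> a
  X2 -> A S
  X3 -> T0 B

CYK table (by increasing span), restricted to cells inside w[1..2]:
  cell(1,1) b: {B,T0}  orig:{B}
  cell(2,2) a: {A,S,T1}  orig:{A,S}
  cell(1,2) ba: {B}

Original NTs in T[1,2] deriving "ba": ["B"]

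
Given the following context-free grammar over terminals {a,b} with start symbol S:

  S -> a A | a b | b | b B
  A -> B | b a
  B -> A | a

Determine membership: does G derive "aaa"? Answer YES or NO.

Convert to CNF:
  S -> T0 B | T1 A | T1 T0 | b
  A -> T0 T1 | a
  B -> T0 T1 | a
  T0 -> b
  T1 -> a

CYK table (by increasing span):
  [0..0]={A,B,T1}  "a"  orig:{A,B}
  [1..1]={A,B,T1}  "a"  orig:{A,B}
  [2..2]={A,B,T1}  "a"  orig:{A,B}
  [0..1]={S}  "aa"
  [1..2]={S}  "aa"
  [0..2]=∅  "aaa"

S ∉ T[0,2] ⇒ NO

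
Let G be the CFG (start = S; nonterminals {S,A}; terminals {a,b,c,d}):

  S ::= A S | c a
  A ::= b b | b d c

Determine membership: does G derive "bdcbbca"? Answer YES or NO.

Convert to CNF:
  S -> A S | T2 T3
  A -> T0 T0 | T0 X4
  T0 -> b
  T1 -> d
  T2 -> c
  T3 -> a
  X4 -> T1 T2

Fill CYK table bottom-up:
  [0..0]={T0}  "b"  orig:{}
  [1..1]={T1}  "d"  orig:{}
  [2..2]={T2}  "c"  orig:{}
  [3..3]={T0}  "b"  orig:{}
  [4..4]={T0}  "b"  orig:{}
  [5..5]={T2}  "c"  orig:{}
  [6..6]={T3}  "a"  orig:{}
  [0..1]=∅  "bd"
  [1..2]={X4}  "dc"  orig:{}
  [2..3]=∅  "cb"
  [3..4]={A}  "bb"
  [4..5]=∅  "bc"
  [5..6]={S}  "ca"
  [0..2]={A}  "bdc"
  [1..3]=∅  "dcb"
  [2..4]=∅  "cbb"
  [3..5]=∅  "bbc"
  [4..6]=∅  "bca"
  [0..3]=∅  "bdcb"
  [1..4]=∅  "dcbb"
  [2..5]=∅  "cbbc"
  [3..6]={S}  "bbca"
  [0..4]=∅  "bdcbb"
  [1..5]=∅  "dcbbc"
  [2..6]=∅  "cbbca"
  [0..5]=∅  "bdcbbc"
  [1..6]=∅  "dcbbca"
  [0..6]={S}  "bdcbbca"

S ∈ T[0,6] ⇒ YES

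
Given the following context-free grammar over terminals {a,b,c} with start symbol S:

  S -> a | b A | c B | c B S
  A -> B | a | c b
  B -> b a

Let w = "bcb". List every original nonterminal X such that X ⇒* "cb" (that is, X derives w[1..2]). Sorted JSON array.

CNF form of G:
  S -> T0 A | T2 B | T2 X3 | a
  A -> T0 T1 | T2 T0 | a
  B -> T0 T1
  T0 -> b
  T1 -> a
  T2 -> c
  X3 -> B S

CYK fill (cells [i..j] with 1 ≤ i ≤ j ≤ 2 only):
  [1..1]={T2}  "c"  orig:{}
  [2..2]={T0}  "b"  orig:{}
  [1..2]={A}  "cb"

Original NTs in T[1,2] deriving "cb": ["A"]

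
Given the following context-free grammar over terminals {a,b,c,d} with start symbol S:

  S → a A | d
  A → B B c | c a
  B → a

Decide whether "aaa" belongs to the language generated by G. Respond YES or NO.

Convert to CNF:
  S -> T1 A | d
  A -> B X2 | T0 T1
  B -> a
  T0 -> c
  T1 -> a
  X2 -> B T0

Fill CYK table bottom-up:
  T[0,0] 'a' = {B,T1}  orig:{B}
  T[1,1] 'a' = {B,T1}  orig:{B}
  T[2,2] 'a' = {B,T1}  orig:{B}
  T[0,1] 'aa' = ∅
  T[1,2] 'aa' = ∅
  T[0,2] 'aaa' = ∅

S ∉ T[0,2] ⇒ NO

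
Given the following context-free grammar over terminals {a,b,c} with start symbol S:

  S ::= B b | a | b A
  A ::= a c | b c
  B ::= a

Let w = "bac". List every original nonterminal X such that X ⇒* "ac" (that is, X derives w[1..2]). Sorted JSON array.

Convert to CNF:
  S -> B T2 | T2 A | a
  A -> T0 T1 | T2 T1
  B -> a
  T0 -> a
  T1 -> c
  T2 -> b

CYK fill (cells [i..j] with 1 ≤ i ≤ j ≤ 2 only):
  [1..1]={B,S,T0}  "a"  orig:{B,S}
  [2..2]={T1}  "c"  orig:{}
  [1..2]={A}  "ac"

Original NTs in T[1,2] deriving "ac": ["A"]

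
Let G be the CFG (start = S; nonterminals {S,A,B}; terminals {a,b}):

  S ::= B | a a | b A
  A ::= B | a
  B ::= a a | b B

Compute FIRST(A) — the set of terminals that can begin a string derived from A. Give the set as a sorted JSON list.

Compute FIRST by fixpoint:
[1]
  A via A→a: +{a}
  B via B→a a: +{a}
  B via B→b B: +{b}
  S via S→B: +{a,b}
  S: {a,b}  A: {a}  B: {a,b}
[2]
  A via A→B: +{b}
  S: {a,b}  A: {a,b}  B: {a,b}
[3] done
  S: {a,b}  A: {a,b}  B: {a,b}

FIRST(A) = ["a", "b"]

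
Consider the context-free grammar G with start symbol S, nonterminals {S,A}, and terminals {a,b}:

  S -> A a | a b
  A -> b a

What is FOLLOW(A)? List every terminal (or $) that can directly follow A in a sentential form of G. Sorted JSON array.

FIRST iteration:
[1]
  A via A→b a: +{b}
  S via S→A a: +{b}
  S via S→a b: +{a}
  FIRST(S)={a,b}  FIRST(A)={b}
[2] done
  FIRST(S)={a,b}  FIRST(A)={b}

FOLLOW sets:
seed FOLLOW(S) with $
round 1:
  S→A a: FOLLOW(A) ⊇ FIRST(a) = {a}; new: +{a}
  FOLLOW[S]={$}  FOLLOW[A]={a}
round 2: — fixpoint
  FOLLOW[S]={$}  FOLLOW[A]={a}

FOLLOW(A) = ["a"]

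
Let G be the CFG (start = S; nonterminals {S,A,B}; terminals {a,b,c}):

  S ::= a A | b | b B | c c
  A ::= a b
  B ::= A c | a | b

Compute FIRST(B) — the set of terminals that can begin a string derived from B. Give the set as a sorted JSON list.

FIRST iteration:
pass 1:
  A via A→a b: +{a}
  B via B→A c: +{a}
  B via B→b: +{b}
  S via S→a A: +{a}
  S via S→b: +{b}
  S via S→c c: +{c}
  FIRST(S)={a,b,c}  FIRST(A)={a}  FIRST(B)={a,b}
pass 2: (stable)
  FIRST(S)={a,b,c}  FIRST(A)={a}  FIRST(B)={a,b}

FIRST(B) = ["a", "b"]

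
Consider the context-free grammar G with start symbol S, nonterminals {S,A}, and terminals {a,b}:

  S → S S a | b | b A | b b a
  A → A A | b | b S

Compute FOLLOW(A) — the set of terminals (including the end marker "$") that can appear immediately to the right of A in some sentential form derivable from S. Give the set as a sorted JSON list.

FIRST sets, iterate to fixpoint:
round 1:
  A via A→b: +{b}
  S via S→b: +{b}
  FIRST[S]={b}  FIRST[A]={b}
round 2: (stable)
  FIRST[S]={b}  FIRST[A]={b}

FOLLOW iteration:
FOLLOW(S) := {$}
[1]
  A→A A: FOLLOW(A) ⊇ FIRST(A) = {b}; new: +{b}
  A→b S: FOLLOW(S) ⊇ FOLLOW(A) ⊇ {b}; new: +{b}
  S→S S a: FOLLOW(S) ⊇ FIRST(a) = {a}; new: +{a}
  S→b A: FOLLOW(A) ⊇ FOLLOW(S) ⊇ {$,a,b}; new: +{$,a}
  FOLLOW[S]={$,a,b}  FOLLOW[A]={$,a,b}
[2] (no change)
  FOLLOW[S]={$,a,b}  FOLLOW[A]={$,a,b}

FOLLOW(A) = ["$", "a", "b"]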